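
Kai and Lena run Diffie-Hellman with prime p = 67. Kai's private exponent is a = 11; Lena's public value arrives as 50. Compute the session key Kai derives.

38

Shared key K = 50^11 mod 67.
50^1 ≡ 50 (mod 67)
50^2 = (50^1)^2 ≡ 50^2 = 2500 ≡ 21 (mod 67)
50^4 = (50^2)^2 ≡ 21^2 = 441 ≡ 39 (mod 67)
50^8 = (50^4)^2 ≡ 39^2 = 1521 ≡ 47 (mod 67)
50^11 = 50^8 · 50^2 · 50^1 ≡ 47 · 21 · 50 ≡ 38 (mod 67).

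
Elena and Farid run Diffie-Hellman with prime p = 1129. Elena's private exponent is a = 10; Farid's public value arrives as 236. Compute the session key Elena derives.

98

Shared key K = 236^10 mod 1129.
236^1 ≡ 236 (mod 1129)
236^2 = (236^1)^2 ≡ 236^2 = 55696 ≡ 375 (mod 1129)
236^4 = (236^2)^2 ≡ 375^2 = 140625 ≡ 629 (mod 1129)
236^8 = (236^4)^2 ≡ 629^2 = 395641 ≡ 491 (mod 1129)
236^10 = 236^8 · 236^2 ≡ 491 · 375 ≡ 98 (mod 1129).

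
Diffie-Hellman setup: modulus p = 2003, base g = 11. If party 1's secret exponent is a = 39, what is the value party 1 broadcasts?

596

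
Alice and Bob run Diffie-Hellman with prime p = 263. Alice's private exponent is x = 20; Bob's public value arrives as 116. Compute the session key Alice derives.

156

Shared key K = 116^20 mod 263.
116^1 ≡ 116 (mod 263)
116^2 = (116^1)^2 ≡ 116^2 = 13456 ≡ 43 (mod 263)
116^4 = (116^2)^2 ≡ 43^2 = 1849 ≡ 8 (mod 263)
116^8 = (116^4)^2 ≡ 8^2 = 64 ≡ 64 (mod 263)
116^16 = (116^8)^2 ≡ 64^2 = 4096 ≡ 151 (mod 263)
116^20 = 116^16 · 116^4 ≡ 151 · 8 ≡ 156 (mod 263).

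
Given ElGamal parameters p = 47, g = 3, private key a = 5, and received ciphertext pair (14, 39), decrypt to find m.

Shared mask s = c₁^a mod p = 14^5 mod 47.
14^1 ≡ 14 (mod 47)
14^2 = (14^1)^2 ≡ 14^2 = 196 ≡ 8 (mod 47)
14^4 = (14^2)^2 ≡ 8^2 = 64 ≡ 17 (mod 47)
14^5 = 14^4 · 14^1 ≡ 17 · 14 ≡ 3 (mod 47).
So s = 3; s⁻¹ ≡ 16 (mod 47).
m = c₂ · s⁻¹ mod 47 = 39 · 16 mod 47 = 13.

13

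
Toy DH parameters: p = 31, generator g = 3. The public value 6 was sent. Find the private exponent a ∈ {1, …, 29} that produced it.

25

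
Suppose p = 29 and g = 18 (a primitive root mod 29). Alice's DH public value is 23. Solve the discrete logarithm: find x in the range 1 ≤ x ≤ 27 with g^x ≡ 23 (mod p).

12

Try successive powers of 18 modulo 29:
18^1 ≡ 18
18^2 ≡ 5
18^3 ≡ 3
18^4 ≡ 25
18^5 ≡ 15
18^6 ≡ 9
18^7 ≡ 17
18^8 ≡ 16
18^9 ≡ 27
18^10 ≡ 22
18^11 ≡ 19
18^12 ≡ 23
Found: x = 12.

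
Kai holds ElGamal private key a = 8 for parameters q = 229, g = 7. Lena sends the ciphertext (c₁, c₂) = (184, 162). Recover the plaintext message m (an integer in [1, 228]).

Shared mask s = c₁^a mod q = 184^8 mod 229.
184^1 ≡ 184 (mod 229)
184^2 = (184^1)^2 ≡ 184^2 = 33856 ≡ 193 (mod 229)
184^4 = (184^2)^2 ≡ 193^2 = 37249 ≡ 151 (mod 229)
184^8 = (184^4)^2 ≡ 151^2 = 22801 ≡ 130 (mod 229)
So s = 130; s⁻¹ ≡ 37 (mod 229).
m = c₂ · s⁻¹ mod 229 = 162 · 37 mod 229 = 40.

40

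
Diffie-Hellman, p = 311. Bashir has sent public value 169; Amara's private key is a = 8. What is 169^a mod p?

Shared key K = 169^8 mod 311.
169^1 ≡ 169 (mod 311)
169^2 = (169^1)^2 ≡ 169^2 = 28561 ≡ 260 (mod 311)
169^4 = (169^2)^2 ≡ 260^2 = 67600 ≡ 113 (mod 311)
169^8 = (169^4)^2 ≡ 113^2 = 12769 ≡ 18 (mod 311)

18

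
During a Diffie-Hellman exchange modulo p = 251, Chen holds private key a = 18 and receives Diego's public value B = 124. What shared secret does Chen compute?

173

Shared key K = 124^18 mod 251.
124^1 ≡ 124 (mod 251)
124^2 = (124^1)^2 ≡ 124^2 = 15376 ≡ 65 (mod 251)
124^4 = (124^2)^2 ≡ 65^2 = 4225 ≡ 209 (mod 251)
124^8 = (124^4)^2 ≡ 209^2 = 43681 ≡ 7 (mod 251)
124^16 = (124^8)^2 ≡ 7^2 = 49 ≡ 49 (mod 251)
124^18 = 124^16 · 124^2 ≡ 49 · 65 ≡ 173 (mod 251).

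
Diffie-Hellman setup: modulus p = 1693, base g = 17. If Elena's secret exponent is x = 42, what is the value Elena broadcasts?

89

Public value = 17^42 mod 1693.
17^1 ≡ 17 (mod 1693)
17^2 = (17^1)^2 ≡ 17^2 = 289 ≡ 289 (mod 1693)
17^4 = (17^2)^2 ≡ 289^2 = 83521 ≡ 564 (mod 1693)
17^8 = (17^4)^2 ≡ 564^2 = 318096 ≡ 1505 (mod 1693)
17^16 = (17^8)^2 ≡ 1505^2 = 2265025 ≡ 1484 (mod 1693)
17^32 = (17^16)^2 ≡ 1484^2 = 2202256 ≡ 1356 (mod 1693)
17^42 = 17^32 · 17^8 · 17^2 ≡ 1356 · 1505 · 289 ≡ 89 (mod 1693).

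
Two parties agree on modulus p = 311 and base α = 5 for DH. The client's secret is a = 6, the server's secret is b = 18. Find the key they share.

The server sends B = α^b mod p = 5^18 mod 311.
5^1 ≡ 5 (mod 311)
5^2 = (5^1)^2 ≡ 5^2 = 25 ≡ 25 (mod 311)
5^4 = (5^2)^2 ≡ 25^2 = 625 ≡ 3 (mod 311)
5^8 = (5^4)^2 ≡ 3^2 = 9 ≡ 9 (mod 311)
5^16 = (5^8)^2 ≡ 9^2 = 81 ≡ 81 (mod 311)
5^18 = 5^16 · 5^2 ≡ 81 · 25 ≡ 159 (mod 311).
So B = 159. The client then computes K = B^a mod p = 159^6 mod 311.
159^1 ≡ 159 (mod 311)
159^2 = (159^1)^2 ≡ 159^2 = 25281 ≡ 90 (mod 311)
159^4 = (159^2)^2 ≡ 90^2 = 8100 ≡ 14 (mod 311)
159^6 = 159^4 · 159^2 ≡ 14 · 90 ≡ 16 (mod 311).

16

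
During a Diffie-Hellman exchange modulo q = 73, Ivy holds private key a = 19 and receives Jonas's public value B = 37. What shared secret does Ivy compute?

37

Shared key K = 37^19 mod 73.
37^1 ≡ 37 (mod 73)
37^2 = (37^1)^2 ≡ 37^2 = 1369 ≡ 55 (mod 73)
37^4 = (37^2)^2 ≡ 55^2 = 3025 ≡ 32 (mod 73)
37^8 = (37^4)^2 ≡ 32^2 = 1024 ≡ 2 (mod 73)
37^16 = (37^8)^2 ≡ 2^2 = 4 ≡ 4 (mod 73)
37^19 = 37^16 · 37^2 · 37^1 ≡ 4 · 55 · 37 ≡ 37 (mod 73).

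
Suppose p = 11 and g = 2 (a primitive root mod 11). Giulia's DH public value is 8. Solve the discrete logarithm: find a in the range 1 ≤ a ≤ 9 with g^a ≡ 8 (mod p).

3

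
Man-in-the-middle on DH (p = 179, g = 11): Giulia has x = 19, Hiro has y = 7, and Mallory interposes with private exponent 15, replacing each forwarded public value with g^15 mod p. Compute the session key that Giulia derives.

8

Giulia receives Mallory's public value M = 11^15 mod 179 instead of the honest one.
11^1 ≡ 11 (mod 179)
11^2 = (11^1)^2 ≡ 11^2 = 121 ≡ 121 (mod 179)
11^4 = (11^2)^2 ≡ 121^2 = 14641 ≡ 142 (mod 179)
11^8 = (11^4)^2 ≡ 142^2 = 20164 ≡ 116 (mod 179)
11^15 = 11^8 · 11^4 · 11^2 · 11^1 ≡ 116 · 142 · 121 · 11 ≡ 133 (mod 179).
So M = 133. Giulia computes K = M^19 mod 179.
133^1 ≡ 133 (mod 179)
133^2 = (133^1)^2 ≡ 133^2 = 17689 ≡ 147 (mod 179)
133^4 = (133^2)^2 ≡ 147^2 = 21609 ≡ 129 (mod 179)
133^8 = (133^4)^2 ≡ 129^2 = 16641 ≡ 173 (mod 179)
133^16 = (133^8)^2 ≡ 173^2 = 29929 ≡ 36 (mod 179)
133^19 = 133^16 · 133^2 · 133^1 ≡ 36 · 147 · 133 ≡ 8 (mod 179).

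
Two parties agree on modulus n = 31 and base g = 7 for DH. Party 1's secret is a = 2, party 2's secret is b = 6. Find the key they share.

16

Party 2 sends B = g^b mod n = 7^6 mod 31.
7^1 ≡ 7 (mod 31)
7^2 = (7^1)^2 ≡ 7^2 = 49 ≡ 18 (mod 31)
7^4 = (7^2)^2 ≡ 18^2 = 324 ≡ 14 (mod 31)
7^6 = 7^4 · 7^2 ≡ 14 · 18 ≡ 4 (mod 31).
So B = 4. Party 1 then computes K = B^a mod n = 4^2 mod 31.
4^1 ≡ 4 (mod 31)
4^2 = (4^1)^2 ≡ 4^2 = 16 ≡ 16 (mod 31)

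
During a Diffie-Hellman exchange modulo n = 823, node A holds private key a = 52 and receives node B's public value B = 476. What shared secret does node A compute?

248

Shared key K = 476^52 mod 823.
476^1 ≡ 476 (mod 823)
476^2 = (476^1)^2 ≡ 476^2 = 226576 ≡ 251 (mod 823)
476^4 = (476^2)^2 ≡ 251^2 = 63001 ≡ 453 (mod 823)
476^8 = (476^4)^2 ≡ 453^2 = 205209 ≡ 282 (mod 823)
476^16 = (476^8)^2 ≡ 282^2 = 79524 ≡ 516 (mod 823)
476^32 = (476^16)^2 ≡ 516^2 = 266256 ≡ 427 (mod 823)
476^52 = 476^32 · 476^16 · 476^4 ≡ 427 · 516 · 453 ≡ 248 (mod 823).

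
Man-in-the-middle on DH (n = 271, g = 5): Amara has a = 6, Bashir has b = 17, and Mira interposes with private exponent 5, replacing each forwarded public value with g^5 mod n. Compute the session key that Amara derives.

125

Amara receives Mira's public value M = 5^5 mod 271 instead of the honest one.
5^1 ≡ 5 (mod 271)
5^2 = (5^1)^2 ≡ 5^2 = 25 ≡ 25 (mod 271)
5^4 = (5^2)^2 ≡ 25^2 = 625 ≡ 83 (mod 271)
5^5 = 5^4 · 5^1 ≡ 83 · 5 ≡ 144 (mod 271).
So M = 144. Amara computes K = M^6 mod 271.
144^1 ≡ 144 (mod 271)
144^2 = (144^1)^2 ≡ 144^2 = 20736 ≡ 140 (mod 271)
144^4 = (144^2)^2 ≡ 140^2 = 19600 ≡ 88 (mod 271)
144^6 = 144^4 · 144^2 ≡ 88 · 140 ≡ 125 (mod 271).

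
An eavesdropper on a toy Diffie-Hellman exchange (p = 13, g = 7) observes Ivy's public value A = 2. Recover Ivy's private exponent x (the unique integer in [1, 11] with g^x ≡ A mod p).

Try successive powers of 7 modulo 13:
7^1 ≡ 7
7^2 ≡ 10
7^3 ≡ 5
7^4 ≡ 9
7^5 ≡ 11
7^6 ≡ 12
7^7 ≡ 6
7^8 ≡ 3
7^9 ≡ 8
7^10 ≡ 4
7^11 ≡ 2
Found: x = 11.

11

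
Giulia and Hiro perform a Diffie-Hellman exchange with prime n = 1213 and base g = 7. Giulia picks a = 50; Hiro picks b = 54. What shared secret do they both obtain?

Giulia sends A = g^a mod n = 7^50 mod 1213.
7^1 ≡ 7 (mod 1213)
7^2 = (7^1)^2 ≡ 7^2 = 49 ≡ 49 (mod 1213)
7^4 = (7^2)^2 ≡ 49^2 = 2401 ≡ 1188 (mod 1213)
7^8 = (7^4)^2 ≡ 1188^2 = 1411344 ≡ 625 (mod 1213)
7^16 = (7^8)^2 ≡ 625^2 = 390625 ≡ 39 (mod 1213)
7^32 = (7^16)^2 ≡ 39^2 = 1521 ≡ 308 (mod 1213)
7^50 = 7^32 · 7^16 · 7^2 ≡ 308 · 39 · 49 ≡ 283 (mod 1213).
So A = 283. Hiro then computes K = A^b mod n = 283^54 mod 1213.
283^1 ≡ 283 (mod 1213)
283^2 = (283^1)^2 ≡ 283^2 = 80089 ≡ 31 (mod 1213)
283^4 = (283^2)^2 ≡ 31^2 = 961 ≡ 961 (mod 1213)
283^8 = (283^4)^2 ≡ 961^2 = 923521 ≡ 428 (mod 1213)
283^16 = (283^8)^2 ≡ 428^2 = 183184 ≡ 21 (mod 1213)
283^32 = (283^16)^2 ≡ 21^2 = 441 ≡ 441 (mod 1213)
283^54 = 283^32 · 283^16 · 283^4 · 283^2 ≡ 441 · 21 · 961 · 31 ≡ 27 (mod 1213).

27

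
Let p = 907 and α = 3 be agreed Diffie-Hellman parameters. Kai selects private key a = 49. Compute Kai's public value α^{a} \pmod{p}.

Public value = 3^{49} \pmod{907}.
3^1 ≡ 3 (mod 907)
3^2 = (3^1)^2 ≡ 3^2 = 9 ≡ 9 (mod 907)
3^4 = (3^2)^2 ≡ 9^2 = 81 ≡ 81 (mod 907)
3^8 = (3^4)^2 ≡ 81^2 = 6561 ≡ 212 (mod 907)
3^16 = (3^8)^2 ≡ 212^2 = 44944 ≡ 501 (mod 907)
3^32 = (3^16)^2 ≡ 501^2 = 251001 ≡ 669 (mod 907)
3^49 = 3^32 · 3^16 · 3^1 ≡ 669 · 501 · 3 ≡ 551 (mod 907).

551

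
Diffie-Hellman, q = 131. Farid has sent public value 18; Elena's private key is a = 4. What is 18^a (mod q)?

Shared key K = 18^4 mod 131.
18^1 ≡ 18 (mod 131)
18^2 = (18^1)^2 ≡ 18^2 = 324 ≡ 62 (mod 131)
18^4 = (18^2)^2 ≡ 62^2 = 3844 ≡ 45 (mod 131)

45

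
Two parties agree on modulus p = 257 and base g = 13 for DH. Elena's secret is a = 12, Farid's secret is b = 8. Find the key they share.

16

Farid sends B = g^b mod p = 13^8 mod 257.
13^1 ≡ 13 (mod 257)
13^2 = (13^1)^2 ≡ 13^2 = 169 ≡ 169 (mod 257)
13^4 = (13^2)^2 ≡ 169^2 = 28561 ≡ 34 (mod 257)
13^8 = (13^4)^2 ≡ 34^2 = 1156 ≡ 128 (mod 257)
So B = 128. Elena then computes K = B^a mod p = 128^12 mod 257.
128^1 ≡ 128 (mod 257)
128^2 = (128^1)^2 ≡ 128^2 = 16384 ≡ 193 (mod 257)
128^4 = (128^2)^2 ≡ 193^2 = 37249 ≡ 241 (mod 257)
128^8 = (128^4)^2 ≡ 241^2 = 58081 ≡ 256 (mod 257)
128^12 = 128^8 · 128^4 ≡ 256 · 241 ≡ 16 (mod 257).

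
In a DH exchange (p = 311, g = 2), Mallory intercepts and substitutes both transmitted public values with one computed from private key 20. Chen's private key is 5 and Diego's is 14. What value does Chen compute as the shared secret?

146

Chen receives Mallory's public value M = 2^20 mod 311 instead of the honest one.
2^1 ≡ 2 (mod 311)
2^2 = (2^1)^2 ≡ 2^2 = 4 ≡ 4 (mod 311)
2^4 = (2^2)^2 ≡ 4^2 = 16 ≡ 16 (mod 311)
2^8 = (2^4)^2 ≡ 16^2 = 256 ≡ 256 (mod 311)
2^16 = (2^8)^2 ≡ 256^2 = 65536 ≡ 226 (mod 311)
2^20 = 2^16 · 2^4 ≡ 226 · 16 ≡ 195 (mod 311).
So M = 195. Chen computes K = M^5 mod 311.
195^1 ≡ 195 (mod 311)
195^2 = (195^1)^2 ≡ 195^2 = 38025 ≡ 83 (mod 311)
195^4 = (195^2)^2 ≡ 83^2 = 6889 ≡ 47 (mod 311)
195^5 = 195^4 · 195^1 ≡ 47 · 195 ≡ 146 (mod 311).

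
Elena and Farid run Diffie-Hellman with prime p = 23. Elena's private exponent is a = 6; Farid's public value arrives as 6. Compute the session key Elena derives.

Shared key K = 6^6 mod 23.
6^1 ≡ 6 (mod 23)
6^2 = (6^1)^2 ≡ 6^2 = 36 ≡ 13 (mod 23)
6^4 = (6^2)^2 ≡ 13^2 = 169 ≡ 8 (mod 23)
6^6 = 6^4 · 6^2 ≡ 8 · 13 ≡ 12 (mod 23).

12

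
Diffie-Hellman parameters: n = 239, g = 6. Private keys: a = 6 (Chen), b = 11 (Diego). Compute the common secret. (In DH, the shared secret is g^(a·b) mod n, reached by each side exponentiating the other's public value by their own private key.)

166

Diego sends B = g^b mod n = 6^11 mod 239.
6^1 ≡ 6 (mod 239)
6^2 = (6^1)^2 ≡ 6^2 = 36 ≡ 36 (mod 239)
6^4 = (6^2)^2 ≡ 36^2 = 1296 ≡ 101 (mod 239)
6^8 = (6^4)^2 ≡ 101^2 = 10201 ≡ 163 (mod 239)
6^11 = 6^8 · 6^2 · 6^1 ≡ 163 · 36 · 6 ≡ 75 (mod 239).
So B = 75. Chen then computes K = B^a mod n = 75^6 mod 239.
75^1 ≡ 75 (mod 239)
75^2 = (75^1)^2 ≡ 75^2 = 5625 ≡ 128 (mod 239)
75^4 = (75^2)^2 ≡ 128^2 = 16384 ≡ 132 (mod 239)
75^6 = 75^4 · 75^2 ≡ 132 · 128 ≡ 166 (mod 239).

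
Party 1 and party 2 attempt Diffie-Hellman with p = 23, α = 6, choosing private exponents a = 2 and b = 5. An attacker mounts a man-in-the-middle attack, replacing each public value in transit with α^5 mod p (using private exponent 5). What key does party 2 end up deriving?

9

Party 2 receives an attacker's public value M = 6^5 mod 23 instead of the honest one.
6^1 ≡ 6 (mod 23)
6^2 = (6^1)^2 ≡ 6^2 = 36 ≡ 13 (mod 23)
6^4 = (6^2)^2 ≡ 13^2 = 169 ≡ 8 (mod 23)
6^5 = 6^4 · 6^1 ≡ 8 · 6 ≡ 2 (mod 23).
So M = 2. Party 2 computes K = M^5 mod 23.
2^1 ≡ 2 (mod 23)
2^2 = (2^1)^2 ≡ 2^2 = 4 ≡ 4 (mod 23)
2^4 = (2^2)^2 ≡ 4^2 = 16 ≡ 16 (mod 23)
2^5 = 2^4 · 2^1 ≡ 16 · 2 ≡ 9 (mod 23).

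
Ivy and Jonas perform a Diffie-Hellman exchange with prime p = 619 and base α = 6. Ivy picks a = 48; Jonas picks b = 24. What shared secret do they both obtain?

389

Ivy sends A = α^a mod p = 6^48 mod 619.
6^1 ≡ 6 (mod 619)
6^2 = (6^1)^2 ≡ 6^2 = 36 ≡ 36 (mod 619)
6^4 = (6^2)^2 ≡ 36^2 = 1296 ≡ 58 (mod 619)
6^8 = (6^4)^2 ≡ 58^2 = 3364 ≡ 269 (mod 619)
6^16 = (6^8)^2 ≡ 269^2 = 72361 ≡ 557 (mod 619)
6^32 = (6^16)^2 ≡ 557^2 = 310249 ≡ 130 (mod 619)
6^48 = 6^32 · 6^16 ≡ 130 · 557 ≡ 606 (mod 619).
So A = 606. Jonas then computes K = A^b mod p = 606^24 mod 619.
606^1 ≡ 606 (mod 619)
606^2 = (606^1)^2 ≡ 606^2 = 367236 ≡ 169 (mod 619)
606^4 = (606^2)^2 ≡ 169^2 = 28561 ≡ 87 (mod 619)
606^8 = (606^4)^2 ≡ 87^2 = 7569 ≡ 141 (mod 619)
606^16 = (606^8)^2 ≡ 141^2 = 19881 ≡ 73 (mod 619)
606^24 = 606^16 · 606^8 ≡ 73 · 141 ≡ 389 (mod 619).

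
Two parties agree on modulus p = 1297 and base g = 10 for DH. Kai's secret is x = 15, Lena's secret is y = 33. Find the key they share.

180

Lena sends B = g^y mod p = 10^33 mod 1297.
10^1 ≡ 10 (mod 1297)
10^2 = (10^1)^2 ≡ 10^2 = 100 ≡ 100 (mod 1297)
10^4 = (10^2)^2 ≡ 100^2 = 10000 ≡ 921 (mod 1297)
10^8 = (10^4)^2 ≡ 921^2 = 848241 ≡ 3 (mod 1297)
10^16 = (10^8)^2 ≡ 3^2 = 9 ≡ 9 (mod 1297)
10^32 = (10^16)^2 ≡ 9^2 = 81 ≡ 81 (mod 1297)
10^33 = 10^32 · 10^1 ≡ 81 · 10 ≡ 810 (mod 1297).
So B = 810. Kai then computes K = B^x mod p = 810^15 mod 1297.
810^1 ≡ 810 (mod 1297)
810^2 = (810^1)^2 ≡ 810^2 = 656100 ≡ 1115 (mod 1297)
810^4 = (810^2)^2 ≡ 1115^2 = 1243225 ≡ 699 (mod 1297)
810^8 = (810^4)^2 ≡ 699^2 = 488601 ≡ 929 (mod 1297)
810^15 = 810^8 · 810^4 · 810^2 · 810^1 ≡ 929 · 699 · 1115 · 810 ≡ 180 (mod 1297).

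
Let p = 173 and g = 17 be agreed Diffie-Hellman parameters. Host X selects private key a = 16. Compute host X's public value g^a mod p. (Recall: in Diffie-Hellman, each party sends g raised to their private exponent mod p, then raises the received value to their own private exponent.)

Public value = 17^16 mod 173.
17^1 ≡ 17 (mod 173)
17^2 = (17^1)^2 ≡ 17^2 = 289 ≡ 116 (mod 173)
17^4 = (17^2)^2 ≡ 116^2 = 13456 ≡ 135 (mod 173)
17^8 = (17^4)^2 ≡ 135^2 = 18225 ≡ 60 (mod 173)
17^16 = (17^8)^2 ≡ 60^2 = 3600 ≡ 140 (mod 173)

140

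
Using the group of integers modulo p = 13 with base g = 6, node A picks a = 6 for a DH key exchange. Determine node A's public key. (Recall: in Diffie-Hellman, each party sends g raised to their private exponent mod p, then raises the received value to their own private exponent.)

12

Public value = 6^6 (mod 13).
6^1 ≡ 6 (mod 13)
6^2 = (6^1)^2 ≡ 6^2 = 36 ≡ 10 (mod 13)
6^4 = (6^2)^2 ≡ 10^2 = 100 ≡ 9 (mod 13)
6^6 = 6^4 · 6^2 ≡ 9 · 10 ≡ 12 (mod 13).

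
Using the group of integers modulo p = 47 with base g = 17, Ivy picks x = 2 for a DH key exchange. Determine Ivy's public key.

Public value = 17^2 mod 47.
17^1 ≡ 17 (mod 47)
17^2 = (17^1)^2 ≡ 17^2 = 289 ≡ 7 (mod 47)

7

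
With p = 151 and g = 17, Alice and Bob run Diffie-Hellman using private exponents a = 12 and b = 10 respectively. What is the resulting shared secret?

Alice sends A = g^a mod p = 17^12 mod 151.
17^1 ≡ 17 (mod 151)
17^2 = (17^1)^2 ≡ 17^2 = 289 ≡ 138 (mod 151)
17^4 = (17^2)^2 ≡ 138^2 = 19044 ≡ 18 (mod 151)
17^8 = (17^4)^2 ≡ 18^2 = 324 ≡ 22 (mod 151)
17^12 = 17^8 · 17^4 ≡ 22 · 18 ≡ 94 (mod 151).
So A = 94. Bob then computes K = A^b mod p = 94^10 mod 151.
94^1 ≡ 94 (mod 151)
94^2 = (94^1)^2 ≡ 94^2 = 8836 ≡ 78 (mod 151)
94^4 = (94^2)^2 ≡ 78^2 = 6084 ≡ 44 (mod 151)
94^8 = (94^4)^2 ≡ 44^2 = 1936 ≡ 124 (mod 151)
94^10 = 94^8 · 94^2 ≡ 124 · 78 ≡ 8 (mod 151).

8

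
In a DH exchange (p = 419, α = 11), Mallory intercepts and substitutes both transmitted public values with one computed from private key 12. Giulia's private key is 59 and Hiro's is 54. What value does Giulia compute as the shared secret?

Giulia receives Mallory's public value M = 11^12 mod 419 instead of the honest one.
11^1 ≡ 11 (mod 419)
11^2 = (11^1)^2 ≡ 11^2 = 121 ≡ 121 (mod 419)
11^4 = (11^2)^2 ≡ 121^2 = 14641 ≡ 395 (mod 419)
11^8 = (11^4)^2 ≡ 395^2 = 156025 ≡ 157 (mod 419)
11^12 = 11^8 · 11^4 ≡ 157 · 395 ≡ 3 (mod 419).
So M = 3. Giulia computes K = M^59 mod 419.
3^1 ≡ 3 (mod 419)
3^2 = (3^1)^2 ≡ 3^2 = 9 ≡ 9 (mod 419)
3^4 = (3^2)^2 ≡ 9^2 = 81 ≡ 81 (mod 419)
3^8 = (3^4)^2 ≡ 81^2 = 6561 ≡ 276 (mod 419)
3^16 = (3^8)^2 ≡ 276^2 = 76176 ≡ 337 (mod 419)
3^32 = (3^16)^2 ≡ 337^2 = 113569 ≡ 20 (mod 419)
3^59 = 3^32 · 3^16 · 3^8 · 3^2 · 3^1 ≡ 20 · 337 · 276 · 9 · 3 ≡ 112 (mod 419).

112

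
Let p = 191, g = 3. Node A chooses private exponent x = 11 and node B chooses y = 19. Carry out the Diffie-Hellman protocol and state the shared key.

Node B sends B = g^y mod p = 3^19 mod 191.
3^1 ≡ 3 (mod 191)
3^2 = (3^1)^2 ≡ 3^2 = 9 ≡ 9 (mod 191)
3^4 = (3^2)^2 ≡ 9^2 = 81 ≡ 81 (mod 191)
3^8 = (3^4)^2 ≡ 81^2 = 6561 ≡ 67 (mod 191)
3^16 = (3^8)^2 ≡ 67^2 = 4489 ≡ 96 (mod 191)
3^19 = 3^16 · 3^2 · 3^1 ≡ 96 · 9 · 3 ≡ 109 (mod 191).
So B = 109. Node A then computes K = B^x mod p = 109^11 mod 191.
109^1 ≡ 109 (mod 191)
109^2 = (109^1)^2 ≡ 109^2 = 11881 ≡ 39 (mod 191)
109^4 = (109^2)^2 ≡ 39^2 = 1521 ≡ 184 (mod 191)
109^8 = (109^4)^2 ≡ 184^2 = 33856 ≡ 49 (mod 191)
109^11 = 109^8 · 109^2 · 109^1 ≡ 49 · 39 · 109 ≡ 109 (mod 191).

109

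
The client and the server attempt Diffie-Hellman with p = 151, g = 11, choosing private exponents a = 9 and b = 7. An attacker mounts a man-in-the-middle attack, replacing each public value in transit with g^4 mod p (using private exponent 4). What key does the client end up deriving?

44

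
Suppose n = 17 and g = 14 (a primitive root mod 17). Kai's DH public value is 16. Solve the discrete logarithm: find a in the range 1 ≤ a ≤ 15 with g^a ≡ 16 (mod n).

8

Try successive powers of 14 modulo 17:
14^1 ≡ 14
14^2 ≡ 9
14^3 ≡ 7
14^4 ≡ 13
14^5 ≡ 12
14^6 ≡ 15
14^7 ≡ 6
14^8 ≡ 16
Found: a = 8.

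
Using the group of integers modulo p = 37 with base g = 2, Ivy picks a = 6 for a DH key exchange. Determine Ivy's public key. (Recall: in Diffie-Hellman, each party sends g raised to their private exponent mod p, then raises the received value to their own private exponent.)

27

Public value = 2^6 (mod 37).
2^1 ≡ 2 (mod 37)
2^2 = (2^1)^2 ≡ 2^2 = 4 ≡ 4 (mod 37)
2^4 = (2^2)^2 ≡ 4^2 = 16 ≡ 16 (mod 37)
2^6 = 2^4 · 2^2 ≡ 16 · 4 ≡ 27 (mod 37).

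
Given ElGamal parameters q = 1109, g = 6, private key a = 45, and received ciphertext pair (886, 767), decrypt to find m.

15

Shared mask s = c₁^a mod q = 886^45 mod 1109.
886^1 ≡ 886 (mod 1109)
886^2 = (886^1)^2 ≡ 886^2 = 784996 ≡ 933 (mod 1109)
886^4 = (886^2)^2 ≡ 933^2 = 870489 ≡ 1033 (mod 1109)
886^8 = (886^4)^2 ≡ 1033^2 = 1067089 ≡ 231 (mod 1109)
886^16 = (886^8)^2 ≡ 231^2 = 53361 ≡ 129 (mod 1109)
886^32 = (886^16)^2 ≡ 129^2 = 16641 ≡ 6 (mod 1109)
886^45 = 886^32 · 886^8 · 886^4 · 886^1 ≡ 6 · 231 · 1033 · 886 ≡ 199 (mod 1109).
So s = 199; s⁻¹ ≡ 535 (mod 1109).
m = c₂ · s⁻¹ mod 1109 = 767 · 535 mod 1109 = 15.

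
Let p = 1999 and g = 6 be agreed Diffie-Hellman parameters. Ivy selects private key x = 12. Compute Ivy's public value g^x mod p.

1271

Public value = 6^12 mod 1999.
6^1 ≡ 6 (mod 1999)
6^2 = (6^1)^2 ≡ 6^2 = 36 ≡ 36 (mod 1999)
6^4 = (6^2)^2 ≡ 36^2 = 1296 ≡ 1296 (mod 1999)
6^8 = (6^4)^2 ≡ 1296^2 = 1679616 ≡ 456 (mod 1999)
6^12 = 6^8 · 6^4 ≡ 456 · 1296 ≡ 1271 (mod 1999).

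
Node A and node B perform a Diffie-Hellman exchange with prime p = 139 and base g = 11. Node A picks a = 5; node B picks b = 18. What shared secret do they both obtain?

44

Node B sends B = g^b mod p = 11^18 mod 139.
11^1 ≡ 11 (mod 139)
11^2 = (11^1)^2 ≡ 11^2 = 121 ≡ 121 (mod 139)
11^4 = (11^2)^2 ≡ 121^2 = 14641 ≡ 46 (mod 139)
11^8 = (11^4)^2 ≡ 46^2 = 2116 ≡ 31 (mod 139)
11^16 = (11^8)^2 ≡ 31^2 = 961 ≡ 127 (mod 139)
11^18 = 11^16 · 11^2 ≡ 127 · 121 ≡ 77 (mod 139).
So B = 77. Node A then computes K = B^a mod p = 77^5 mod 139.
77^1 ≡ 77 (mod 139)
77^2 = (77^1)^2 ≡ 77^2 = 5929 ≡ 91 (mod 139)
77^4 = (77^2)^2 ≡ 91^2 = 8281 ≡ 80 (mod 139)
77^5 = 77^4 · 77^1 ≡ 80 · 77 ≡ 44 (mod 139).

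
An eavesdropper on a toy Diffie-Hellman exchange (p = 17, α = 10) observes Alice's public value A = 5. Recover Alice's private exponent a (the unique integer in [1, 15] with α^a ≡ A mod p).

7

Try successive powers of 10 modulo 17:
10^1 ≡ 10
10^2 ≡ 15
10^3 ≡ 14
10^4 ≡ 4
10^5 ≡ 6
10^6 ≡ 9
10^7 ≡ 5
Found: a = 7.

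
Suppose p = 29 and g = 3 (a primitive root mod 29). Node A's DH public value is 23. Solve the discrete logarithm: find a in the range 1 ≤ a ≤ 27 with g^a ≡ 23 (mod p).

Try successive powers of 3 modulo 29:
3^1 ≡ 3
3^2 ≡ 9
3^3 ≡ 27
3^4 ≡ 23
Found: a = 4.

4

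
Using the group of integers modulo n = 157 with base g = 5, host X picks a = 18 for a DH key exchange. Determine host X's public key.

Public value = 5^{18} \pmod{157}.
5^1 ≡ 5 (mod 157)
5^2 = (5^1)^2 ≡ 5^2 = 25 ≡ 25 (mod 157)
5^4 = (5^2)^2 ≡ 25^2 = 625 ≡ 154 (mod 157)
5^8 = (5^4)^2 ≡ 154^2 = 23716 ≡ 9 (mod 157)
5^16 = (5^8)^2 ≡ 9^2 = 81 ≡ 81 (mod 157)
5^18 = 5^16 · 5^2 ≡ 81 · 25 ≡ 141 (mod 157).

141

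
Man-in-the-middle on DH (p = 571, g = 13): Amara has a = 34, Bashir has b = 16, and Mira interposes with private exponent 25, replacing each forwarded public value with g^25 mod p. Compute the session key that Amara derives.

Amara receives Mira's public value M = 13^25 mod 571 instead of the honest one.
13^1 ≡ 13 (mod 571)
13^2 = (13^1)^2 ≡ 13^2 = 169 ≡ 169 (mod 571)
13^4 = (13^2)^2 ≡ 169^2 = 28561 ≡ 11 (mod 571)
13^8 = (13^4)^2 ≡ 11^2 = 121 ≡ 121 (mod 571)
13^16 = (13^8)^2 ≡ 121^2 = 14641 ≡ 366 (mod 571)
13^25 = 13^16 · 13^8 · 13^1 ≡ 366 · 121 · 13 ≡ 150 (mod 571).
So M = 150. Amara computes K = M^34 mod 571.
150^1 ≡ 150 (mod 571)
150^2 = (150^1)^2 ≡ 150^2 = 22500 ≡ 231 (mod 571)
150^4 = (150^2)^2 ≡ 231^2 = 53361 ≡ 258 (mod 571)
150^8 = (150^4)^2 ≡ 258^2 = 66564 ≡ 328 (mod 571)
150^16 = (150^8)^2 ≡ 328^2 = 107584 ≡ 236 (mod 571)
150^32 = (150^16)^2 ≡ 236^2 = 55696 ≡ 309 (mod 571)
150^34 = 150^32 · 150^2 ≡ 309 · 231 ≡ 4 (mod 571).

4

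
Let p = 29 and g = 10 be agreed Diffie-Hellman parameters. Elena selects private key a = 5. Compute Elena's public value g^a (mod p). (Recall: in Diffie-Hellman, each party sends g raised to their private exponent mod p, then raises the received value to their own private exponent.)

Public value = 10^5 (mod 29).
10^1 ≡ 10 (mod 29)
10^2 = (10^1)^2 ≡ 10^2 = 100 ≡ 13 (mod 29)
10^4 = (10^2)^2 ≡ 13^2 = 169 ≡ 24 (mod 29)
10^5 = 10^4 · 10^1 ≡ 24 · 10 ≡ 8 (mod 29).

8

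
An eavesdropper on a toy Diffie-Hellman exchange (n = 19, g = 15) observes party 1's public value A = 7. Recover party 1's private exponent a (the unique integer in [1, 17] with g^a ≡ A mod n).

12

Try successive powers of 15 modulo 19:
15^1 ≡ 15
15^2 ≡ 16
15^3 ≡ 12
15^4 ≡ 9
15^5 ≡ 2
15^6 ≡ 11
15^7 ≡ 13
15^8 ≡ 5
15^9 ≡ 18
15^10 ≡ 4
15^11 ≡ 3
15^12 ≡ 7
Found: a = 12.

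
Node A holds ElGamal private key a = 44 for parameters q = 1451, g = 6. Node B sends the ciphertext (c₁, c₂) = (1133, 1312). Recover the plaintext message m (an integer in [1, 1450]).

Shared mask s = c₁^a mod q = 1133^44 mod 1451.
1133^1 ≡ 1133 (mod 1451)
1133^2 = (1133^1)^2 ≡ 1133^2 = 1283689 ≡ 1005 (mod 1451)
1133^4 = (1133^2)^2 ≡ 1005^2 = 1010025 ≡ 129 (mod 1451)
1133^8 = (1133^4)^2 ≡ 129^2 = 16641 ≡ 680 (mod 1451)
1133^16 = (1133^8)^2 ≡ 680^2 = 462400 ≡ 982 (mod 1451)
1133^32 = (1133^16)^2 ≡ 982^2 = 964324 ≡ 860 (mod 1451)
1133^44 = 1133^32 · 1133^8 · 1133^4 ≡ 860 · 680 · 129 ≡ 259 (mod 1451).
So s = 259; s⁻¹ ≡ 958 (mod 1451).
m = c₂ · s⁻¹ mod 1451 = 1312 · 958 mod 1451 = 330.

330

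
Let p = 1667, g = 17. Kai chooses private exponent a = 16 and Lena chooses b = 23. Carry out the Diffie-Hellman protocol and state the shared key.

310

Lena sends B = g^b mod p = 17^23 mod 1667.
17^1 ≡ 17 (mod 1667)
17^2 = (17^1)^2 ≡ 17^2 = 289 ≡ 289 (mod 1667)
17^4 = (17^2)^2 ≡ 289^2 = 83521 ≡ 171 (mod 1667)
17^8 = (17^4)^2 ≡ 171^2 = 29241 ≡ 902 (mod 1667)
17^16 = (17^8)^2 ≡ 902^2 = 813604 ≡ 108 (mod 1667)
17^23 = 17^16 · 17^4 · 17^2 · 17^1 ≡ 108 · 171 · 289 · 17 ≡ 141 (mod 1667).
So B = 141. Kai then computes K = B^a mod p = 141^16 mod 1667.
141^1 ≡ 141 (mod 1667)
141^2 = (141^1)^2 ≡ 141^2 = 19881 ≡ 1544 (mod 1667)
141^4 = (141^2)^2 ≡ 1544^2 = 2383936 ≡ 126 (mod 1667)
141^8 = (141^4)^2 ≡ 126^2 = 15876 ≡ 873 (mod 1667)
141^16 = (141^8)^2 ≡ 873^2 = 762129 ≡ 310 (mod 1667)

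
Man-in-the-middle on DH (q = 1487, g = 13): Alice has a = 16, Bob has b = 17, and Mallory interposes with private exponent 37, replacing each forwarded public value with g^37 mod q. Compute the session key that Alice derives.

575

Alice receives Mallory's public value M = 13^37 mod 1487 instead of the honest one.
13^1 ≡ 13 (mod 1487)
13^2 = (13^1)^2 ≡ 13^2 = 169 ≡ 169 (mod 1487)
13^4 = (13^2)^2 ≡ 169^2 = 28561 ≡ 308 (mod 1487)
13^8 = (13^4)^2 ≡ 308^2 = 94864 ≡ 1183 (mod 1487)
13^16 = (13^8)^2 ≡ 1183^2 = 1399489 ≡ 222 (mod 1487)
13^32 = (13^16)^2 ≡ 222^2 = 49284 ≡ 213 (mod 1487)
13^37 = 13^32 · 13^4 · 13^1 ≡ 213 · 308 · 13 ≡ 801 (mod 1487).
So M = 801. Alice computes K = M^16 mod 1487.
801^1 ≡ 801 (mod 1487)
801^2 = (801^1)^2 ≡ 801^2 = 641601 ≡ 704 (mod 1487)
801^4 = (801^2)^2 ≡ 704^2 = 495616 ≡ 445 (mod 1487)
801^8 = (801^4)^2 ≡ 445^2 = 198025 ≡ 254 (mod 1487)
801^16 = (801^8)^2 ≡ 254^2 = 64516 ≡ 575 (mod 1487)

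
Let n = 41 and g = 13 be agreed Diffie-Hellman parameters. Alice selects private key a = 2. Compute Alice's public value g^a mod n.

5

Public value = 13^2 mod 41.
13^1 ≡ 13 (mod 41)
13^2 = (13^1)^2 ≡ 13^2 = 169 ≡ 5 (mod 41)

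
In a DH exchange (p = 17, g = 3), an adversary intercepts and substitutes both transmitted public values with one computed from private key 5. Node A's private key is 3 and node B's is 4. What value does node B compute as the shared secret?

13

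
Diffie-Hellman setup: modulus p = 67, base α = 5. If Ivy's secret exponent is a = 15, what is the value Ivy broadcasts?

Public value = 5^15 mod 67.
5^1 ≡ 5 (mod 67)
5^2 = (5^1)^2 ≡ 5^2 = 25 ≡ 25 (mod 67)
5^4 = (5^2)^2 ≡ 25^2 = 625 ≡ 22 (mod 67)
5^8 = (5^4)^2 ≡ 22^2 = 484 ≡ 15 (mod 67)
5^15 = 5^8 · 5^4 · 5^2 · 5^1 ≡ 15 · 22 · 25 · 5 ≡ 45 (mod 67).

45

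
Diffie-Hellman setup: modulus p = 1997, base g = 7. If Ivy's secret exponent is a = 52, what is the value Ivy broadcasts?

Public value = 7^52 mod 1997.
7^1 ≡ 7 (mod 1997)
7^2 = (7^1)^2 ≡ 7^2 = 49 ≡ 49 (mod 1997)
7^4 = (7^2)^2 ≡ 49^2 = 2401 ≡ 404 (mod 1997)
7^8 = (7^4)^2 ≡ 404^2 = 163216 ≡ 1459 (mod 1997)
7^16 = (7^8)^2 ≡ 1459^2 = 2128681 ≡ 1876 (mod 1997)
7^32 = (7^16)^2 ≡ 1876^2 = 3519376 ≡ 662 (mod 1997)
7^52 = 7^32 · 7^16 · 7^4 ≡ 662 · 1876 · 404 ≡ 177 (mod 1997).

177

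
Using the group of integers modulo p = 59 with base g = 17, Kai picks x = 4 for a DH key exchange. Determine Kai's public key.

36

Public value = 17^4 mod 59.
17^1 ≡ 17 (mod 59)
17^2 = (17^1)^2 ≡ 17^2 = 289 ≡ 53 (mod 59)
17^4 = (17^2)^2 ≡ 53^2 = 2809 ≡ 36 (mod 59)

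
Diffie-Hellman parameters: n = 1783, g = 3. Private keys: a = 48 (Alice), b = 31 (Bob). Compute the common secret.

Bob sends B = g^b mod n = 3^31 mod 1783.
3^1 ≡ 3 (mod 1783)
3^2 = (3^1)^2 ≡ 3^2 = 9 ≡ 9 (mod 1783)
3^4 = (3^2)^2 ≡ 9^2 = 81 ≡ 81 (mod 1783)
3^8 = (3^4)^2 ≡ 81^2 = 6561 ≡ 1212 (mod 1783)
3^16 = (3^8)^2 ≡ 1212^2 = 1468944 ≡ 1535 (mod 1783)
3^31 = 3^16 · 3^8 · 3^4 · 3^2 · 3^1 ≡ 1535 · 1212 · 81 · 9 · 3 ≡ 294 (mod 1783).
So B = 294. Alice then computes K = B^a mod n = 294^48 mod 1783.
294^1 ≡ 294 (mod 1783)
294^2 = (294^1)^2 ≡ 294^2 = 86436 ≡ 852 (mod 1783)
294^4 = (294^2)^2 ≡ 852^2 = 725904 ≡ 223 (mod 1783)
294^8 = (294^4)^2 ≡ 223^2 = 49729 ≡ 1588 (mod 1783)
294^16 = (294^8)^2 ≡ 1588^2 = 2521744 ≡ 582 (mod 1783)
294^32 = (294^16)^2 ≡ 582^2 = 338724 ≡ 1737 (mod 1783)
294^48 = 294^32 · 294^16 ≡ 1737 · 582 ≡ 1756 (mod 1783).

1756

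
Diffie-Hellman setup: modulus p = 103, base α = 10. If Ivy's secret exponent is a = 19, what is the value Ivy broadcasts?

Public value = 10^19 mod 103.
10^1 ≡ 10 (mod 103)
10^2 = (10^1)^2 ≡ 10^2 = 100 ≡ 100 (mod 103)
10^4 = (10^2)^2 ≡ 100^2 = 10000 ≡ 9 (mod 103)
10^8 = (10^4)^2 ≡ 9^2 = 81 ≡ 81 (mod 103)
10^16 = (10^8)^2 ≡ 81^2 = 6561 ≡ 72 (mod 103)
10^19 = 10^16 · 10^2 · 10^1 ≡ 72 · 100 · 10 ≡ 3 (mod 103).

3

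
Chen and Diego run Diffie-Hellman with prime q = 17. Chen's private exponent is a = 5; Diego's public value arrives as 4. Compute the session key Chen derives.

4

Shared key K = 4^5 mod 17.
4^1 ≡ 4 (mod 17)
4^2 = (4^1)^2 ≡ 4^2 = 16 ≡ 16 (mod 17)
4^4 = (4^2)^2 ≡ 16^2 = 256 ≡ 1 (mod 17)
4^5 = 4^4 · 4^1 ≡ 1 · 4 ≡ 4 (mod 17).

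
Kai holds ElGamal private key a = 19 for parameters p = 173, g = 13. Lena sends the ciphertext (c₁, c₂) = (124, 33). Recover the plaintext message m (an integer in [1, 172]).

41

Shared mask s = c₁^a mod p = 124^19 mod 173.
124^1 ≡ 124 (mod 173)
124^2 = (124^1)^2 ≡ 124^2 = 15376 ≡ 152 (mod 173)
124^4 = (124^2)^2 ≡ 152^2 = 23104 ≡ 95 (mod 173)
124^8 = (124^4)^2 ≡ 95^2 = 9025 ≡ 29 (mod 173)
124^16 = (124^8)^2 ≡ 29^2 = 841 ≡ 149 (mod 173)
124^19 = 124^16 · 124^2 · 124^1 ≡ 149 · 152 · 124 ≡ 43 (mod 173).
So s = 43; s⁻¹ ≡ 169 (mod 173).
m = c₂ · s⁻¹ mod 173 = 33 · 169 mod 173 = 41.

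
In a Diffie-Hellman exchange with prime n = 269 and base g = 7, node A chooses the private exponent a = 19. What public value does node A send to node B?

234

Public value = 7^19 mod 269.
7^1 ≡ 7 (mod 269)
7^2 = (7^1)^2 ≡ 7^2 = 49 ≡ 49 (mod 269)
7^4 = (7^2)^2 ≡ 49^2 = 2401 ≡ 249 (mod 269)
7^8 = (7^4)^2 ≡ 249^2 = 62001 ≡ 131 (mod 269)
7^16 = (7^8)^2 ≡ 131^2 = 17161 ≡ 214 (mod 269)
7^19 = 7^16 · 7^2 · 7^1 ≡ 214 · 49 · 7 ≡ 234 (mod 269).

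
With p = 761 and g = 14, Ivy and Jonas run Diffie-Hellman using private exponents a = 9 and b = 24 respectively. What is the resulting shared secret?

Jonas sends B = g^b mod p = 14^24 mod 761.
14^1 ≡ 14 (mod 761)
14^2 = (14^1)^2 ≡ 14^2 = 196 ≡ 196 (mod 761)
14^4 = (14^2)^2 ≡ 196^2 = 38416 ≡ 366 (mod 761)
14^8 = (14^4)^2 ≡ 366^2 = 133956 ≡ 20 (mod 761)
14^16 = (14^8)^2 ≡ 20^2 = 400 ≡ 400 (mod 761)
14^24 = 14^16 · 14^8 ≡ 400 · 20 ≡ 390 (mod 761).
So B = 390. Ivy then computes K = B^a mod p = 390^9 mod 761.
390^1 ≡ 390 (mod 761)
390^2 = (390^1)^2 ≡ 390^2 = 152100 ≡ 661 (mod 761)
390^4 = (390^2)^2 ≡ 661^2 = 436921 ≡ 107 (mod 761)
390^8 = (390^4)^2 ≡ 107^2 = 11449 ≡ 34 (mod 761)
390^9 = 390^8 · 390^1 ≡ 34 · 390 ≡ 323 (mod 761).

323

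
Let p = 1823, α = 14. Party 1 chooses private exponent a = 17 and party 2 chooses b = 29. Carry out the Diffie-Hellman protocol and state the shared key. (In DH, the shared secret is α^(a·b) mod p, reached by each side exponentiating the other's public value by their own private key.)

Party 2 sends B = α^b mod p = 14^29 mod 1823.
14^1 ≡ 14 (mod 1823)
14^2 = (14^1)^2 ≡ 14^2 = 196 ≡ 196 (mod 1823)
14^4 = (14^2)^2 ≡ 196^2 = 38416 ≡ 133 (mod 1823)
14^8 = (14^4)^2 ≡ 133^2 = 17689 ≡ 1282 (mod 1823)
14^16 = (14^8)^2 ≡ 1282^2 = 1643524 ≡ 1001 (mod 1823)
14^29 = 14^16 · 14^8 · 14^4 · 14^1 ≡ 1001 · 1282 · 133 · 14 ≡ 1179 (mod 1823).
So B = 1179. Party 1 then computes K = B^a mod p = 1179^17 mod 1823.
1179^1 ≡ 1179 (mod 1823)
1179^2 = (1179^1)^2 ≡ 1179^2 = 1390041 ≡ 915 (mod 1823)
1179^4 = (1179^2)^2 ≡ 915^2 = 837225 ≡ 468 (mod 1823)
1179^8 = (1179^4)^2 ≡ 468^2 = 219024 ≡ 264 (mod 1823)
1179^16 = (1179^8)^2 ≡ 264^2 = 69696 ≡ 422 (mod 1823)
1179^17 = 1179^16 · 1179^1 ≡ 422 · 1179 ≡ 1682 (mod 1823).

1682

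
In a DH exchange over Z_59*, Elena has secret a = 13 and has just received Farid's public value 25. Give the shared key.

17

Shared key K = 25^13 mod 59.
25^1 ≡ 25 (mod 59)
25^2 = (25^1)^2 ≡ 25^2 = 625 ≡ 35 (mod 59)
25^4 = (25^2)^2 ≡ 35^2 = 1225 ≡ 45 (mod 59)
25^8 = (25^4)^2 ≡ 45^2 = 2025 ≡ 19 (mod 59)
25^13 = 25^8 · 25^4 · 25^1 ≡ 19 · 45 · 25 ≡ 17 (mod 59).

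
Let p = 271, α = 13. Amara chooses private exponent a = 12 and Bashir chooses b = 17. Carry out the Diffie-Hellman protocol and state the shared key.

28

Bashir sends B = α^b mod p = 13^17 mod 271.
13^1 ≡ 13 (mod 271)
13^2 = (13^1)^2 ≡ 13^2 = 169 ≡ 169 (mod 271)
13^4 = (13^2)^2 ≡ 169^2 = 28561 ≡ 106 (mod 271)
13^8 = (13^4)^2 ≡ 106^2 = 11236 ≡ 125 (mod 271)
13^16 = (13^8)^2 ≡ 125^2 = 15625 ≡ 178 (mod 271)
13^17 = 13^16 · 13^1 ≡ 178 · 13 ≡ 146 (mod 271).
So B = 146. Amara then computes K = B^a mod p = 146^12 mod 271.
146^1 ≡ 146 (mod 271)
146^2 = (146^1)^2 ≡ 146^2 = 21316 ≡ 178 (mod 271)
146^4 = (146^2)^2 ≡ 178^2 = 31684 ≡ 248 (mod 271)
146^8 = (146^4)^2 ≡ 248^2 = 61504 ≡ 258 (mod 271)
146^12 = 146^8 · 146^4 ≡ 258 · 248 ≡ 28 (mod 271).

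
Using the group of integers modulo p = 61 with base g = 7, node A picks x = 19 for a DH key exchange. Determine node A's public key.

Public value = 7^{19} \pmod{61}.
7^1 ≡ 7 (mod 61)
7^2 = (7^1)^2 ≡ 7^2 = 49 ≡ 49 (mod 61)
7^4 = (7^2)^2 ≡ 49^2 = 2401 ≡ 22 (mod 61)
7^8 = (7^4)^2 ≡ 22^2 = 484 ≡ 57 (mod 61)
7^16 = (7^8)^2 ≡ 57^2 = 3249 ≡ 16 (mod 61)
7^19 = 7^16 · 7^2 · 7^1 ≡ 16 · 49 · 7 ≡ 59 (mod 61).

59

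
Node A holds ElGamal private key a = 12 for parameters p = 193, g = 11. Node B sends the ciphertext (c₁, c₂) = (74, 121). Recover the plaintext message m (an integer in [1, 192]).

Shared mask s = c₁^a mod p = 74^12 mod 193.
74^1 ≡ 74 (mod 193)
74^2 = (74^1)^2 ≡ 74^2 = 5476 ≡ 72 (mod 193)
74^4 = (74^2)^2 ≡ 72^2 = 5184 ≡ 166 (mod 193)
74^8 = (74^4)^2 ≡ 166^2 = 27556 ≡ 150 (mod 193)
74^12 = 74^8 · 74^4 ≡ 150 · 166 ≡ 3 (mod 193).
So s = 3; s⁻¹ ≡ 129 (mod 193).
m = c₂ · s⁻¹ mod 193 = 121 · 129 mod 193 = 169.

169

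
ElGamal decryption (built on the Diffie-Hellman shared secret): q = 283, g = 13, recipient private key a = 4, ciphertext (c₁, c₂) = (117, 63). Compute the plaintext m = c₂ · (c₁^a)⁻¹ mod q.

207

Shared mask s = c₁^a mod q = 117^4 mod 283.
117^1 ≡ 117 (mod 283)
117^2 = (117^1)^2 ≡ 117^2 = 13689 ≡ 105 (mod 283)
117^4 = (117^2)^2 ≡ 105^2 = 11025 ≡ 271 (mod 283)
So s = 271; s⁻¹ ≡ 165 (mod 283).
m = c₂ · s⁻¹ mod 283 = 63 · 165 mod 283 = 207.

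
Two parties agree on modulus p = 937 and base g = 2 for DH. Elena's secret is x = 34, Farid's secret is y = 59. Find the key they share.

829

Farid sends B = g^y mod p = 2^59 mod 937.
2^1 ≡ 2 (mod 937)
2^2 = (2^1)^2 ≡ 2^2 = 4 ≡ 4 (mod 937)
2^4 = (2^2)^2 ≡ 4^2 = 16 ≡ 16 (mod 937)
2^8 = (2^4)^2 ≡ 16^2 = 256 ≡ 256 (mod 937)
2^16 = (2^8)^2 ≡ 256^2 = 65536 ≡ 883 (mod 937)
2^32 = (2^16)^2 ≡ 883^2 = 779689 ≡ 105 (mod 937)
2^59 = 2^32 · 2^16 · 2^8 · 2^2 · 2^1 ≡ 105 · 883 · 256 · 4 · 2 ≡ 81 (mod 937).
So B = 81. Elena then computes K = B^x mod p = 81^34 mod 937.
81^1 ≡ 81 (mod 937)
81^2 = (81^1)^2 ≡ 81^2 = 6561 ≡ 2 (mod 937)
81^4 = (81^2)^2 ≡ 2^2 = 4 ≡ 4 (mod 937)
81^8 = (81^4)^2 ≡ 4^2 = 16 ≡ 16 (mod 937)
81^16 = (81^8)^2 ≡ 16^2 = 256 ≡ 256 (mod 937)
81^32 = (81^16)^2 ≡ 256^2 = 65536 ≡ 883 (mod 937)
81^34 = 81^32 · 81^2 ≡ 883 · 2 ≡ 829 (mod 937).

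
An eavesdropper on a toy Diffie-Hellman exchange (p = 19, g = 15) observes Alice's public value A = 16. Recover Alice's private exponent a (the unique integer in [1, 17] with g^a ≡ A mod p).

2

Try successive powers of 15 modulo 19:
15^1 ≡ 15
15^2 ≡ 16
Found: a = 2.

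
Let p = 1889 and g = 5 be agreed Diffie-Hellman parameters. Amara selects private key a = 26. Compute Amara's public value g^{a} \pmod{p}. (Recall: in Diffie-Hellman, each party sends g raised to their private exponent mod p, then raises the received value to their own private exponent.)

Public value = 5^{26} \pmod{1889}.
5^1 ≡ 5 (mod 1889)
5^2 = (5^1)^2 ≡ 5^2 = 25 ≡ 25 (mod 1889)
5^4 = (5^2)^2 ≡ 25^2 = 625 ≡ 625 (mod 1889)
5^8 = (5^4)^2 ≡ 625^2 = 390625 ≡ 1491 (mod 1889)
5^16 = (5^8)^2 ≡ 1491^2 = 2223081 ≡ 1617 (mod 1889)
5^26 = 5^16 · 5^8 · 5^2 ≡ 1617 · 1491 · 25 ≡ 1352 (mod 1889).

1352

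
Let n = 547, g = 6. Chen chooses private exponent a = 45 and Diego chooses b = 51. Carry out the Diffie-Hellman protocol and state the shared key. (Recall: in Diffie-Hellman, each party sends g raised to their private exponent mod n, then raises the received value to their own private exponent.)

Diego sends B = g^b mod n = 6^51 mod 547.
6^1 ≡ 6 (mod 547)
6^2 = (6^1)^2 ≡ 6^2 = 36 ≡ 36 (mod 547)
6^4 = (6^2)^2 ≡ 36^2 = 1296 ≡ 202 (mod 547)
6^8 = (6^4)^2 ≡ 202^2 = 40804 ≡ 326 (mod 547)
6^16 = (6^8)^2 ≡ 326^2 = 106276 ≡ 158 (mod 547)
6^32 = (6^16)^2 ≡ 158^2 = 24964 ≡ 349 (mod 547)
6^51 = 6^32 · 6^16 · 6^2 · 6^1 ≡ 349 · 158 · 36 · 6 ≡ 294 (mod 547).
So B = 294. Chen then computes K = B^a mod n = 294^45 mod 547.
294^1 ≡ 294 (mod 547)
294^2 = (294^1)^2 ≡ 294^2 = 86436 ≡ 10 (mod 547)
294^4 = (294^2)^2 ≡ 10^2 = 100 ≡ 100 (mod 547)
294^8 = (294^4)^2 ≡ 100^2 = 10000 ≡ 154 (mod 547)
294^16 = (294^8)^2 ≡ 154^2 = 23716 ≡ 195 (mod 547)
294^32 = (294^16)^2 ≡ 195^2 = 38025 ≡ 282 (mod 547)
294^45 = 294^32 · 294^8 · 294^4 · 294^1 ≡ 282 · 154 · 100 · 294 ≡ 415 (mod 547).

415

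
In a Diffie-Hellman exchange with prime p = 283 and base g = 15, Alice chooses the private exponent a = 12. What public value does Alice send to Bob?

Public value = 15^12 mod 283.
15^1 ≡ 15 (mod 283)
15^2 = (15^1)^2 ≡ 15^2 = 225 ≡ 225 (mod 283)
15^4 = (15^2)^2 ≡ 225^2 = 50625 ≡ 251 (mod 283)
15^8 = (15^4)^2 ≡ 251^2 = 63001 ≡ 175 (mod 283)
15^12 = 15^8 · 15^4 ≡ 175 · 251 ≡ 60 (mod 283).

60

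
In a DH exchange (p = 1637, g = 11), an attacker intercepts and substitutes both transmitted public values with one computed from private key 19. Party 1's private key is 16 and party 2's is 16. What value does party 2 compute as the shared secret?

Party 2 receives an attacker's public value M = 11^19 mod 1637 instead of the honest one.
11^1 ≡ 11 (mod 1637)
11^2 = (11^1)^2 ≡ 11^2 = 121 ≡ 121 (mod 1637)
11^4 = (11^2)^2 ≡ 121^2 = 14641 ≡ 1545 (mod 1637)
11^8 = (11^4)^2 ≡ 1545^2 = 2387025 ≡ 279 (mod 1637)
11^16 = (11^8)^2 ≡ 279^2 = 77841 ≡ 902 (mod 1637)
11^19 = 11^16 · 11^2 · 11^1 ≡ 902 · 121 · 11 ≡ 641 (mod 1637).
So M = 641. Party 2 computes K = M^16 mod 1637.
641^1 ≡ 641 (mod 1637)
641^2 = (641^1)^2 ≡ 641^2 = 410881 ≡ 1631 (mod 1637)
641^4 = (641^2)^2 ≡ 1631^2 = 2660161 ≡ 36 (mod 1637)
641^8 = (641^4)^2 ≡ 36^2 = 1296 ≡ 1296 (mod 1637)
641^16 = (641^8)^2 ≡ 1296^2 = 1679616 ≡ 54 (mod 1637)

54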